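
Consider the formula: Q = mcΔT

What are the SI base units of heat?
Units of each symbol in Q = mcΔT:
  m (mass): kg
  c (specific heat capacity, in J/(kg·K)): m²/(s²·K)
  ΔT (temperature change): K

Multiplying the contributions: [kg] · [m²/(s²·K)] · [K]
Adding exponents of each base unit: kg: 1, m: 2, s: -2
SI base units of heat: kg·m²/s²

Answer: kg·m²/s²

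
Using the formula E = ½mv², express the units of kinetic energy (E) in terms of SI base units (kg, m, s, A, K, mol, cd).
Units of each symbol in E = ½mv²:
  m (mass): kg
  v (speed): m/s  → to the power 2, contributes m²/s²
  The factor ½ is dimensionless.

Multiplying the contributions: [kg] · [m²/s²]
Adding exponents of each base unit: kg: 1, m: 2, s: -2
SI base units of kinetic energy: kg·m²/s²

Answer: kg·m²/s²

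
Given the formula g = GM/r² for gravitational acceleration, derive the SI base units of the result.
Units of each symbol in g = GM/r²:
  G (gravitational constant): m³/(kg·s²)
  M (mass): kg
  r (distance): m  → to the power 2 in the denominator, contributes 1/m²

Multiplying the contributions: [m³/(kg·s²)] · [kg] · [1/m²]
Adding exponents of each base unit: m: 1, s: -2
SI base units of gravitational acceleration: m/s²

Answer: m/s²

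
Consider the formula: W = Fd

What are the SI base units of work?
Units of each symbol in W = Fd:
  F (force): kg·m/s²
  d (displacement): m

Multiplying the contributions: [kg·m/s²] · [m]
Adding exponents of each base unit: kg: 1, m: 2, s: -2
SI base units of work: kg·m²/s²

Answer: kg·m²/s²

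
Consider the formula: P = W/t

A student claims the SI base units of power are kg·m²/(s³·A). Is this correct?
Units of each symbol in P = W/t:
  W (work): kg·m²/s²
  t (time): s  → in the denominator, contributes 1/s

Multiplying the contributions: [kg·m²/s²] · [1/s]
Adding exponents of each base unit: kg: 1, m: 2, s: -3
SI base units of power: kg·m²/s³

The claimed units kg·m²/(s³·A) (exponents kg: 1, m: 2, s: -3, A: -1) do not match the derived units kg·m²/s³ (exponents kg: 1, m: 2, s: -3), so the claim is incorrect.

Answer: No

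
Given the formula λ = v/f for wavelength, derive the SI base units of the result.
Units of each symbol in λ = v/f:
  v (wave speed): m/s
  f (frequency): 1/s  → in the denominator, contributes s

Multiplying the contributions: [m/s] · [s]
Adding exponents of each base unit: m: 1
SI base units of wavelength: m

Answer: m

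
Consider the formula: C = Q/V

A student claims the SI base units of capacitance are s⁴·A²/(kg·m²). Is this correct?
Units of each symbol in C = Q/V:
  Q (charge, in coulombs): s·A
  V (voltage, in volts): kg·m²/(s³·A)  → in the denominator, contributes s³·A/(kg·m²)

Multiplying the contributions: [s·A] · [s³·A/(kg·m²)]
Adding exponents of each base unit: kg: -1, m: -2, s: 4, A: 2
SI base units of capacitance: s⁴·A²/(kg·m²)

The claimed units s⁴·A²/(kg·m²) match the derived units, so the claim is correct.

Answer: Yes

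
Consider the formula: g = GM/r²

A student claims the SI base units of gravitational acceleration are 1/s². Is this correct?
Units of each symbol in g = GM/r²:
  G (gravitational constant): m³/(kg·s²)
  M (mass): kg
  r (distance): m  → to the power 2 in the denominator, contributes 1/m²

Multiplying the contributions: [m³/(kg·s²)] · [kg] · [1/m²]
Adding exponents of each base unit: m: 1, s: -2
SI base units of gravitational acceleration: m/s²

The claimed units 1/s² (exponents s: -2) do not match the derived units m/s² (exponents m: 1, s: -2), so the claim is incorrect.

Answer: No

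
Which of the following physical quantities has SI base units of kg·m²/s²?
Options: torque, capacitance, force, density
Checking the SI base units of each option:
  torque (τ = Fr): kg·m²/s²  ✓ matches
  capacitance (C = Q/V): s⁴·A²/(kg·m²)  ✗
  force (F = ma): kg·m/s²  ✗
  density (ρ = m/V): kg/m³  ✗

Only torque has units kg·m²/s².

Answer: torque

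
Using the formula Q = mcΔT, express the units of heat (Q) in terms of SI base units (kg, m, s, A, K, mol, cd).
Units of each symbol in Q = mcΔT:
  m (mass): kg
  c (specific heat capacity, in J/(kg·K)): m²/(s²·K)
  ΔT (temperature change): K

Multiplying the contributions: [kg] · [m²/(s²·K)] · [K]
Adding exponents of each base unit: kg: 1, m: 2, s: -2
SI base units of heat: kg·m²/s²

Answer: kg·m²/s²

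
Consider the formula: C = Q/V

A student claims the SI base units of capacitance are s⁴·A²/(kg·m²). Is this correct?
Units of each symbol in C = Q/V:
  Q (charge, in coulombs): s·A
  V (voltage, in volts): kg·m²/(s³·A)  → in the denominator, contributes s³·A/(kg·m²)

Multiplying the contributions: [s·A] · [s³·A/(kg·m²)]
Adding exponents of each base unit: kg: -1, m: -2, s: 4, A: 2
SI base units of capacitance: s⁴·A²/(kg·m²)

The claimed units s⁴·A²/(kg·m²) match the derived units, so the claim is correct.

Answer: Yes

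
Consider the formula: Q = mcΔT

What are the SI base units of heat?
Units of each symbol in Q = mcΔT:
  m (mass): kg
  c (specific heat capacity, in J/(kg·K)): m²/(s²·K)
  ΔT (temperature change): K

Multiplying the contributions: [kg] · [m²/(s²·K)] · [K]
Adding exponents of each base unit: kg: 1, m: 2, s: -2
SI base units of heat: kg·m²/s²

Answer: kg·m²/s²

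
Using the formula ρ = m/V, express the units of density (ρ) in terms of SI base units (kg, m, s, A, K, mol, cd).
Units of each symbol in ρ = m/V:
  m (mass): kg
  V (volume): m³  → in the denominator, contributes 1/m³

Multiplying the contributions: [kg] · [1/m³]
Adding exponents of each base unit: kg: 1, m: -3
SI base units of density: kg/m³

Answer: kg/m³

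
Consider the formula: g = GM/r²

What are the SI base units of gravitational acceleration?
Units of each symbol in g = GM/r²:
  G (gravitational constant): m³/(kg·s²)
  M (mass): kg
  r (distance): m  → to the power 2 in the denominator, contributes 1/m²

Multiplying the contributions: [m³/(kg·s²)] · [kg] · [1/m²]
Adding exponents of each base unit: m: 1, s: -2
SI base units of gravitational acceleration: m/s²

Answer: m/s²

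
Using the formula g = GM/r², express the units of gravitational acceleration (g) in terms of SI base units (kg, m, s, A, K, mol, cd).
Units of each symbol in g = GM/r²:
  G (gravitational constant): m³/(kg·s²)
  M (mass): kg
  r (distance): m  → to the power 2 in the denominator, contributes 1/m²

Multiplying the contributions: [m³/(kg·s²)] · [kg] · [1/m²]
Adding exponents of each base unit: m: 1, s: -2
SI base units of gravitational acceleration: m/s²

Answer: m/s²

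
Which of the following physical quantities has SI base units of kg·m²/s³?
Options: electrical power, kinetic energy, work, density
Checking the SI base units of each option:
  electrical power (P = IV): kg·m²/s³  ✓ matches
  kinetic energy (E = ½mv²): kg·m²/s²  ✗
  work (W = Fd): kg·m²/s²  ✗
  density (ρ = m/V): kg/m³  ✗

Only electrical power has units kg·m²/s³.

Answer: electrical power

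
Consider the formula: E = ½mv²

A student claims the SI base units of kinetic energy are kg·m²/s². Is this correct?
Units of each symbol in E = ½mv²:
  m (mass): kg
  v (speed): m/s  → to the power 2, contributes m²/s²
  The factor ½ is dimensionless.

Multiplying the contributions: [kg] · [m²/s²]
Adding exponents of each base unit: kg: 1, m: 2, s: -2
SI base units of kinetic energy: kg·m²/s²

The claimed units kg·m²/s² match the derived units, so the claim is correct.

Answer: Yes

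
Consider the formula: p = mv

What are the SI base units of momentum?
Units of each symbol in p = mv:
  m (mass): kg
  v (velocity): m/s

Multiplying the contributions: [kg] · [m/s]
Adding exponents of each base unit: kg: 1, m: 1, s: -1
SI base units of momentum: kg·m/s

Answer: kg·m/s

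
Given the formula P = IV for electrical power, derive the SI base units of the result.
Units of each symbol in P = IV:
  I (current): A
  V (voltage, in volts): kg·m²/(s³·A)

Multiplying the contributions: [A] · [kg·m²/(s³·A)]
Adding exponents of each base unit: kg: 1, m: 2, s: -3
SI base units of electrical power: kg·m²/s³

Answer: kg·m²/s³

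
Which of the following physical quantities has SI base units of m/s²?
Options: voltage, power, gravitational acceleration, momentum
Checking the SI base units of each option:
  voltage (V = IR): kg·m²/(s³·A)  ✗
  power (P = W/t): kg·m²/s³  ✗
  gravitational acceleration (g = GM/r²): m/s²  ✓ matches
  momentum (p = mv): kg·m/s  ✗

Only gravitational acceleration has units m/s².

Answer: gravitational acceleration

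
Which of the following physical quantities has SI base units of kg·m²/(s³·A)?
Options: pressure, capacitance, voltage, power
Checking the SI base units of each option:
  pressure (P = F/A): kg/(m·s²)  ✗
  capacitance (C = Q/V): s⁴·A²/(kg·m²)  ✗
  voltage (V = IR): kg·m²/(s³·A)  ✓ matches
  power (P = W/t): kg·m²/s³  ✗

Only voltage has units kg·m²/(s³·A).

Answer: voltage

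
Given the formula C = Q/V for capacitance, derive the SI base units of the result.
Units of each symbol in C = Q/V:
  Q (charge, in coulombs): s·A
  V (voltage, in volts): kg·m²/(s³·A)  → in the denominator, contributes s³·A/(kg·m²)

Multiplying the contributions: [s·A] · [s³·A/(kg·m²)]
Adding exponents of each base unit: kg: -1, m: -2, s: 4, A: 2
SI base units of capacitance: s⁴·A²/(kg·m²)

Answer: s⁴·A²/(kg·m²)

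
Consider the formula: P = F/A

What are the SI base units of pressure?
Units of each symbol in P = F/A:
  F (force): kg·m/s²
  A (area): m²  → in the denominator, contributes 1/m²

Multiplying the contributions: [kg·m/s²] · [1/m²]
Adding exponents of each base unit: kg: 1, m: -1, s: -2
SI base units of pressure: kg/(m·s²)

Answer: kg/(m·s²)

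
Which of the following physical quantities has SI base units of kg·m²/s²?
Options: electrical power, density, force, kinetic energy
Checking the SI base units of each option:
  electrical power (P = IV): kg·m²/s³  ✗
  density (ρ = m/V): kg/m³  ✗
  force (F = ma): kg·m/s²  ✗
  kinetic energy (E = ½mv²): kg·m²/s²  ✓ matches

Only kinetic energy has units kg·m²/s².

Answer: kinetic energy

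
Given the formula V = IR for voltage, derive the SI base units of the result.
Units of each symbol in V = IR:
  I (current): A
  R (resistance, in ohms): kg·m²/(s³·A²)

Multiplying the contributions: [A] · [kg·m²/(s³·A²)]
Adding exponents of each base unit: kg: 1, m: 2, s: -3, A: -1
SI base units of voltage: kg·m²/(s³·A)

Answer: kg·m²/(s³·A)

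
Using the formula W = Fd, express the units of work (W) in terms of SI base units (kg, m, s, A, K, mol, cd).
Units of each symbol in W = Fd:
  F (force): kg·m/s²
  d (displacement): m

Multiplying the contributions: [kg·m/s²] · [m]
Adding exponents of each base unit: kg: 1, m: 2, s: -2
SI base units of work: kg·m²/s²

Answer: kg·m²/s²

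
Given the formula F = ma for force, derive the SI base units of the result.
Units of each symbol in F = ma:
  m (mass): kg
  a (acceleration): m/s²

Multiplying the contributions: [kg] · [m/s²]
Adding exponents of each base unit: kg: 1, m: 1, s: -2
SI base units of force: kg·m/s²

Answer: kg·m/s²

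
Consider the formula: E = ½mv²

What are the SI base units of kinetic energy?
Units of each symbol in E = ½mv²:
  m (mass): kg
  v (speed): m/s  → to the power 2, contributes m²/s²
  The factor ½ is dimensionless.

Multiplying the contributions: [kg] · [m²/s²]
Adding exponents of each base unit: kg: 1, m: 2, s: -2
SI base units of kinetic energy: kg·m²/s²

Answer: kg·m²/s²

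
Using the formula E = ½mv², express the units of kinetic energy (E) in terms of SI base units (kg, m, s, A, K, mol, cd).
Units of each symbol in E = ½mv²:
  m (mass): kg
  v (speed): m/s  → to the power 2, contributes m²/s²
  The factor ½ is dimensionless.

Multiplying the contributions: [kg] · [m²/s²]
Adding exponents of each base unit: kg: 1, m: 2, s: -2
SI base units of kinetic energy: kg·m²/s²

Answer: kg·m²/s²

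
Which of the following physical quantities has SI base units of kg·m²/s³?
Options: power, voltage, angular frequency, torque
Checking the SI base units of each option:
  power (P = W/t): kg·m²/s³  ✓ matches
  voltage (V = IR): kg·m²/(s³·A)  ✗
  angular frequency (ω = 2πf): 1/s  ✗
  torque (τ = Fr): kg·m²/s²  ✗

Only power has units kg·m²/s³.

Answer: power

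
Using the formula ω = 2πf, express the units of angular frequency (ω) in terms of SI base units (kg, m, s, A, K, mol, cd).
Units of each symbol in ω = 2πf:
  f (frequency): 1/s
  The factor 2π is dimensionless.

Multiplying the contributions: [1/s]
Adding exponents of each base unit: s: -1
SI base units of angular frequency: 1/s

Answer: 1/s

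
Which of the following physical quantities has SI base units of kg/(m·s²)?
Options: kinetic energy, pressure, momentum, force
Checking the SI base units of each option:
  kinetic energy (E = ½mv²): kg·m²/s²  ✗
  pressure (P = F/A): kg/(m·s²)  ✓ matches
  momentum (p = mv): kg·m/s  ✗
  force (F = ma): kg·m/s²  ✗

Only pressure has units kg/(m·s²).

Answer: pressure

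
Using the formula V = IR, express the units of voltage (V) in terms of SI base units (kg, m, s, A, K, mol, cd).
Units of each symbol in V = IR:
  I (current): A
  R (resistance, in ohms): kg·m²/(s³·A²)

Multiplying the contributions: [A] · [kg·m²/(s³·A²)]
Adding exponents of each base unit: kg: 1, m: 2, s: -3, A: -1
SI base units of voltage: kg·m²/(s³·A)

Answer: kg·m²/(s³·A)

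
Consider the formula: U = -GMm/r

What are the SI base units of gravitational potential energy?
Units of each symbol in U = -GMm/r:
  G (gravitational constant): m³/(kg·s²)
  M (mass): kg
  m (mass): kg
  r (distance): m  → in the denominator, contributes 1/m
  The minus sign does not affect the units.

Multiplying the contributions: [m³/(kg·s²)] · [kg] · [kg] · [1/m]
Adding exponents of each base unit: kg: 1, m: 2, s: -2
SI base units of gravitational potential energy: kg·m²/s²

Answer: kg·m²/s²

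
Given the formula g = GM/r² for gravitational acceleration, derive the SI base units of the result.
Units of each symbol in g = GM/r²:
  G (gravitational constant): m³/(kg·s²)
  M (mass): kg
  r (distance): m  → to the power 2 in the denominator, contributes 1/m²

Multiplying the contributions: [m³/(kg·s²)] · [kg] · [1/m²]
Adding exponents of each base unit: m: 1, s: -2
SI base units of gravitational acceleration: m/s²

Answer: m/s²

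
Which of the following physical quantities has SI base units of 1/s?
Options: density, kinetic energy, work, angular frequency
Checking the SI base units of each option:
  density (ρ = m/V): kg/m³  ✗
  kinetic energy (E = ½mv²): kg·m²/s²  ✗
  work (W = Fd): kg·m²/s²  ✗
  angular frequency (ω = 2πf): 1/s  ✓ matches

Only angular frequency has units 1/s.

Answer: angular frequency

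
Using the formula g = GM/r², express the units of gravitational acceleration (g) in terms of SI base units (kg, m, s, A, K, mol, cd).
Units of each symbol in g = GM/r²:
  G (gravitational constant): m³/(kg·s²)
  M (mass): kg
  r (distance): m  → to the power 2 in the denominator, contributes 1/m²

Multiplying the contributions: [m³/(kg·s²)] · [kg] · [1/m²]
Adding exponents of each base unit: m: 1, s: -2
SI base units of gravitational acceleration: m/s²

Answer: m/s²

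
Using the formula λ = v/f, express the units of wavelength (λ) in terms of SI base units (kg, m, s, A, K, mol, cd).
Units of each symbol in λ = v/f:
  v (wave speed): m/s
  f (frequency): 1/s  → in the denominator, contributes s

Multiplying the contributions: [m/s] · [s]
Adding exponents of each base unit: m: 1
SI base units of wavelength: m

Answer: m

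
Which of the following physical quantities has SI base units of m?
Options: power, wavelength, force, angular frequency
Checking the SI base units of each option:
  power (P = W/t): kg·m²/s³  ✗
  wavelength (λ = v/f): m  ✓ matches
  force (F = ma): kg·m/s²  ✗
  angular frequency (ω = 2πf): 1/s  ✗

Only wavelength has units m.

Answer: wavelength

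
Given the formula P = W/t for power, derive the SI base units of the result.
Units of each symbol in P = W/t:
  W (work): kg·m²/s²
  t (time): s  → in the denominator, contributes 1/s

Multiplying the contributions: [kg·m²/s²] · [1/s]
Adding exponents of each base unit: kg: 1, m: 2, s: -3
SI base units of power: kg·m²/s³

Answer: kg·m²/s³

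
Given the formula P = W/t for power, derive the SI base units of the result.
Units of each symbol in P = W/t:
  W (work): kg·m²/s²
  t (time): s  → in the denominator, contributes 1/s

Multiplying the contributions: [kg·m²/s²] · [1/s]
Adding exponents of each base unit: kg: 1, m: 2, s: -3
SI base units of power: kg·m²/s³

Answer: kg·m²/s³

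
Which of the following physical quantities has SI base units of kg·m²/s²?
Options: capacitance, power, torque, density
Checking the SI base units of each option:
  capacitance (C = Q/V): s⁴·A²/(kg·m²)  ✗
  power (P = W/t): kg·m²/s³  ✗
  torque (τ = Fr): kg·m²/s²  ✓ matches
  density (ρ = m/V): kg/m³  ✗

Only torque has units kg·m²/s².

Answer: torque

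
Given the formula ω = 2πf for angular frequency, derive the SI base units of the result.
Units of each symbol in ω = 2πf:
  f (frequency): 1/s
  The factor 2π is dimensionless.

Multiplying the contributions: [1/s]
Adding exponents of each base unit: s: -1
SI base units of angular frequency: 1/s

Answer: 1/s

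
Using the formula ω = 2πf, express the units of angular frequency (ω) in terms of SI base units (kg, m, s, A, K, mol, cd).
Units of each symbol in ω = 2πf:
  f (frequency): 1/s
  The factor 2π is dimensionless.

Multiplying the contributions: [1/s]
Adding exponents of each base unit: s: -1
SI base units of angular frequency: 1/s

Answer: 1/s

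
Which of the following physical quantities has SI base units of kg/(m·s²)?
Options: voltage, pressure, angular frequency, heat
Checking the SI base units of each option:
  voltage (V = IR): kg·m²/(s³·A)  ✗
  pressure (P = F/A): kg/(m·s²)  ✓ matches
  angular frequency (ω = 2πf): 1/s  ✗
  heat (Q = mcΔT): kg·m²/s²  ✗

Only pressure has units kg/(m·s²).

Answer: pressure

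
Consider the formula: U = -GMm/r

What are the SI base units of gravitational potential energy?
Units of each symbol in U = -GMm/r:
  G (gravitational constant): m³/(kg·s²)
  M (mass): kg
  m (mass): kg
  r (distance): m  → in the denominator, contributes 1/m
  The minus sign does not affect the units.

Multiplying the contributions: [m³/(kg·s²)] · [kg] · [kg] · [1/m]
Adding exponents of each base unit: kg: 1, m: 2, s: -2
SI base units of gravitational potential energy: kg·m²/s²

Answer: kg·m²/s²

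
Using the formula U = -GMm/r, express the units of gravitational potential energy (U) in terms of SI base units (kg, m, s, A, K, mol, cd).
Units of each symbol in U = -GMm/r:
  G (gravitational constant): m³/(kg·s²)
  M (mass): kg
  m (mass): kg
  r (distance): m  → in the denominator, contributes 1/m
  The minus sign does not affect the units.

Multiplying the contributions: [m³/(kg·s²)] · [kg] · [kg] · [1/m]
Adding exponents of each base unit: kg: 1, m: 2, s: -2
SI base units of gravitational potential energy: kg·m²/s²

Answer: kg·m²/s²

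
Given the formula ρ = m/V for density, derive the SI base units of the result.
Units of each symbol in ρ = m/V:
  m (mass): kg
  V (volume): m³  → in the denominator, contributes 1/m³

Multiplying the contributions: [kg] · [1/m³]
Adding exponents of each base unit: kg: 1, m: -3
SI base units of density: kg/m³

Answer: kg/m³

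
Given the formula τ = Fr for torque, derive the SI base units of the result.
Units of each symbol in τ = Fr:
  F (force): kg·m/s²
  r (lever arm): m

Multiplying the contributions: [kg·m/s²] · [m]
Adding exponents of each base unit: kg: 1, m: 2, s: -2
SI base units of torque: kg·m²/s²

Answer: kg·m²/s²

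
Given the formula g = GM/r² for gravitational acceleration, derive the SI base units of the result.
Units of each symbol in g = GM/r²:
  G (gravitational constant): m³/(kg·s²)
  M (mass): kg
  r (distance): m  → to the power 2 in the denominator, contributes 1/m²

Multiplying the contributions: [m³/(kg·s²)] · [kg] · [1/m²]
Adding exponents of each base unit: m: 1, s: -2
SI base units of gravitational acceleration: m/s²

Answer: m/s²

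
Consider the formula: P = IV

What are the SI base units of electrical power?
Units of each symbol in P = IV:
  I (current): A
  V (voltage, in volts): kg·m²/(s³·A)

Multiplying the contributions: [A] · [kg·m²/(s³·A)]
Adding exponents of each base unit: kg: 1, m: 2, s: -3
SI base units of electrical power: kg·m²/s³

Answer: kg·m²/s³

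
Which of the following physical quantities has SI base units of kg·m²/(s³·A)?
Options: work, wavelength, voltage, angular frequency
Checking the SI base units of each option:
  work (W = Fd): kg·m²/s²  ✗
  wavelength (λ = v/f): m  ✗
  voltage (V = IR): kg·m²/(s³·A)  ✓ matches
  angular frequency (ω = 2πf): 1/s  ✗

Only voltage has units kg·m²/(s³·A).

Answer: voltage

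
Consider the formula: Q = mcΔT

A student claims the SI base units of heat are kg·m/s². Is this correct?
Units of each symbol in Q = mcΔT:
  m (mass): kg
  c (specific heat capacity, in J/(kg·K)): m²/(s²·K)
  ΔT (temperature change): K

Multiplying the contributions: [kg] · [m²/(s²·K)] · [K]
Adding exponents of each base unit: kg: 1, m: 2, s: -2
SI base units of heat: kg·m²/s²

The claimed units kg·m/s² (exponents kg: 1, m: 1, s: -2) do not match the derived units kg·m²/s² (exponents kg: 1, m: 2, s: -2), so the claim is incorrect.

Answer: No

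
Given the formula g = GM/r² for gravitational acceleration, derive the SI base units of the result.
Units of each symbol in g = GM/r²:
  G (gravitational constant): m³/(kg·s²)
  M (mass): kg
  r (distance): m  → to the power 2 in the denominator, contributes 1/m²

Multiplying the contributions: [m³/(kg·s²)] · [kg] · [1/m²]
Adding exponents of each base unit: m: 1, s: -2
SI base units of gravitational acceleration: m/s²

Answer: m/s²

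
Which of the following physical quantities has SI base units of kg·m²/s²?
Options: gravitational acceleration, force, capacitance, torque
Checking the SI base units of each option:
  gravitational acceleration (g = GM/r²): m/s²  ✗
  force (F = ma): kg·m/s²  ✗
  capacitance (C = Q/V): s⁴·A²/(kg·m²)  ✗
  torque (τ = Fr): kg·m²/s²  ✓ matches

Only torque has units kg·m²/s².

Answer: torque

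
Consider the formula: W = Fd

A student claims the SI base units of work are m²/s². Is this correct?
Units of each symbol in W = Fd:
  F (force): kg·m/s²
  d (displacement): m

Multiplying the contributions: [kg·m/s²] · [m]
Adding exponents of each base unit: kg: 1, m: 2, s: -2
SI base units of work: kg·m²/s²

The claimed units m²/s² (exponents m: 2, s: -2) do not match the derived units kg·m²/s² (exponents kg: 1, m: 2, s: -2), so the claim is incorrect.

Answer: No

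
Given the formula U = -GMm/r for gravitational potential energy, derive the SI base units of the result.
Units of each symbol in U = -GMm/r:
  G (gravitational constant): m³/(kg·s²)
  M (mass): kg
  m (mass): kg
  r (distance): m  → in the denominator, contributes 1/m
  The minus sign does not affect the units.

Multiplying the contributions: [m³/(kg·s²)] · [kg] · [kg] · [1/m]
Adding exponents of each base unit: kg: 1, m: 2, s: -2
SI base units of gravitational potential energy: kg·m²/s²

Answer: kg·m²/s²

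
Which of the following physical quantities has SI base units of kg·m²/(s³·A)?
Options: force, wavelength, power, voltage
Checking the SI base units of each option:
  force (F = ma): kg·m/s²  ✗
  wavelength (λ = v/f): m  ✗
  power (P = W/t): kg·m²/s³  ✗
  voltage (V = IR): kg·m²/(s³·A)  ✓ matches

Only voltage has units kg·m²/(s³·A).

Answer: voltage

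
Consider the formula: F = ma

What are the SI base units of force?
Units of each symbol in F = ma:
  m (mass): kg
  a (acceleration): m/s²

Multiplying the contributions: [kg] · [m/s²]
Adding exponents of each base unit: kg: 1, m: 1, s: -2
SI base units of force: kg·m/s²

Answer: kg·m/s²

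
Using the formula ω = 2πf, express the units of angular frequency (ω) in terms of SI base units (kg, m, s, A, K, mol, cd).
Units of each symbol in ω = 2πf:
  f (frequency): 1/s
  The factor 2π is dimensionless.

Multiplying the contributions: [1/s]
Adding exponents of each base unit: s: -1
SI base units of angular frequency: 1/s

Answer: 1/s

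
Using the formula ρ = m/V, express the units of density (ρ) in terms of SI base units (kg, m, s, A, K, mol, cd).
Units of each symbol in ρ = m/V:
  m (mass): kg
  V (volume): m³  → in the denominator, contributes 1/m³

Multiplying the contributions: [kg] · [1/m³]
Adding exponents of each base unit: kg: 1, m: -3
SI base units of density: kg/m³

Answer: kg/m³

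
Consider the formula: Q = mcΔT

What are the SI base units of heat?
Units of each symbol in Q = mcΔT:
  m (mass): kg
  c (specific heat capacity, in J/(kg·K)): m²/(s²·K)
  ΔT (temperature change): K

Multiplying the contributions: [kg] · [m²/(s²·K)] · [K]
Adding exponents of each base unit: kg: 1, m: 2, s: -2
SI base units of heat: kg·m²/s²

Answer: kg·m²/s²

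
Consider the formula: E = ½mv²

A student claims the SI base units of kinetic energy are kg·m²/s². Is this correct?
Units of each symbol in E = ½mv²:
  m (mass): kg
  v (speed): m/s  → to the power 2, contributes m²/s²
  The factor ½ is dimensionless.

Multiplying the contributions: [kg] · [m²/s²]
Adding exponents of each base unit: kg: 1, m: 2, s: -2
SI base units of kinetic energy: kg·m²/s²

The claimed units kg·m²/s² match the derived units, so the claim is correct.

Answer: Yes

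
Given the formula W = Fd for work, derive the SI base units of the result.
Units of each symbol in W = Fd:
  F (force): kg·m/s²
  d (displacement): m

Multiplying the contributions: [kg·m/s²] · [m]
Adding exponents of each base unit: kg: 1, m: 2, s: -2
SI base units of work: kg·m²/s²

Answer: kg·m²/s²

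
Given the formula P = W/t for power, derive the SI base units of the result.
Units of each symbol in P = W/t:
  W (work): kg·m²/s²
  t (time): s  → in the denominator, contributes 1/s

Multiplying the contributions: [kg·m²/s²] · [1/s]
Adding exponents of each base unit: kg: 1, m: 2, s: -3
SI base units of power: kg·m²/s³

Answer: kg·m²/s³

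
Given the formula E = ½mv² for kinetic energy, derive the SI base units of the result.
Units of each symbol in E = ½mv²:
  m (mass): kg
  v (speed): m/s  → to the power 2, contributes m²/s²
  The factor ½ is dimensionless.

Multiplying the contributions: [kg] · [m²/s²]
Adding exponents of each base unit: kg: 1, m: 2, s: -2
SI base units of kinetic energy: kg·m²/s²

Answer: kg·m²/s²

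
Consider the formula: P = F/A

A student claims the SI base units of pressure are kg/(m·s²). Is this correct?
Units of each symbol in P = F/A:
  F (force): kg·m/s²
  A (area): m²  → in the denominator, contributes 1/m²

Multiplying the contributions: [kg·m/s²] · [1/m²]
Adding exponents of each base unit: kg: 1, m: -1, s: -2
SI base units of pressure: kg/(m·s²)

The claimed units kg/(m·s²) match the derived units, so the claim is correct.

Answer: Yes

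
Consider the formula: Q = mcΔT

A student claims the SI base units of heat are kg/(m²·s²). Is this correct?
Units of each symbol in Q = mcΔT:
  m (mass): kg
  c (specific heat capacity, in J/(kg·K)): m²/(s²·K)
  ΔT (temperature change): K

Multiplying the contributions: [kg] · [m²/(s²·K)] · [K]
Adding exponents of each base unit: kg: 1, m: 2, s: -2
SI base units of heat: kg·m²/s²

The claimed units kg/(m²·s²) (exponents kg: 1, m: -2, s: -2) do not match the derived units kg·m²/s² (exponents kg: 1, m: 2, s: -2), so the claim is incorrect.

Answer: No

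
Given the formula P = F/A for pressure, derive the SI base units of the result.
Units of each symbol in P = F/A:
  F (force): kg·m/s²
  A (area): m²  → in the denominator, contributes 1/m²

Multiplying the contributions: [kg·m/s²] · [1/m²]
Adding exponents of each base unit: kg: 1, m: -1, s: -2
SI base units of pressure: kg/(m·s²)

Answer: kg/(m·s²)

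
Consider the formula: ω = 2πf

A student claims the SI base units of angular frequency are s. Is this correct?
Units of each symbol in ω = 2πf:
  f (frequency): 1/s
  The factor 2π is dimensionless.

Multiplying the contributions: [1/s]
Adding exponents of each base unit: s: -1
SI base units of angular frequency: 1/s

The claimed units s (exponents s: 1) do not match the derived units 1/s (exponents s: -1), so the claim is incorrect.

Answer: No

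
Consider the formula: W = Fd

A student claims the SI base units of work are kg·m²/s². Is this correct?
Units of each symbol in W = Fd:
  F (force): kg·m/s²
  d (displacement): m

Multiplying the contributions: [kg·m/s²] · [m]
Adding exponents of each base unit: kg: 1, m: 2, s: -2
SI base units of work: kg·m²/s²

The claimed units kg·m²/s² match the derived units, so the claim is correct.

Answer: Yes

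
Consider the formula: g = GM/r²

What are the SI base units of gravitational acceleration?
Units of each symbol in g = GM/r²:
  G (gravitational constant): m³/(kg·s²)
  M (mass): kg
  r (distance): m  → to the power 2 in the denominator, contributes 1/m²

Multiplying the contributions: [m³/(kg·s²)] · [kg] · [1/m²]
Adding exponents of each base unit: m: 1, s: -2
SI base units of gravitational acceleration: m/s²

Answer: m/s²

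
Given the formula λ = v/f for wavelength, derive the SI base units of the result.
Units of each symbol in λ = v/f:
  v (wave speed): m/s
  f (frequency): 1/s  → in the denominator, contributes s

Multiplying the contributions: [m/s] · [s]
Adding exponents of each base unit: m: 1
SI base units of wavelength: m

Answer: m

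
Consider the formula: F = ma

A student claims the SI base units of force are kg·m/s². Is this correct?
Units of each symbol in F = ma:
  m (mass): kg
  a (acceleration): m/s²

Multiplying the contributions: [kg] · [m/s²]
Adding exponents of each base unit: kg: 1, m: 1, s: -2
SI base units of force: kg·m/s²

The claimed units kg·m/s² match the derived units, so the claim is correct.

Answer: Yes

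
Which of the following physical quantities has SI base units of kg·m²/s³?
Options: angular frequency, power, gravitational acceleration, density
Checking the SI base units of each option:
  angular frequency (ω = 2πf): 1/s  ✗
  power (P = W/t): kg·m²/s³  ✓ matches
  gravitational acceleration (g = GM/r²): m/s²  ✗
  density (ρ = m/V): kg/m³  ✗

Only power has units kg·m²/s³.

Answer: power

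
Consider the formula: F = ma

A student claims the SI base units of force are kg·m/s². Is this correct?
Units of each symbol in F = ma:
  m (mass): kg
  a (acceleration): m/s²

Multiplying the contributions: [kg] · [m/s²]
Adding exponents of each base unit: kg: 1, m: 1, s: -2
SI base units of force: kg·m/s²

The claimed units kg·m/s² match the derived units, so the claim is correct.

Answer: Yes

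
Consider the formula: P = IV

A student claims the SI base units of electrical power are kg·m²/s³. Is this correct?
Units of each symbol in P = IV:
  I (current): A
  V (voltage, in volts): kg·m²/(s³·A)

Multiplying the contributions: [A] · [kg·m²/(s³·A)]
Adding exponents of each base unit: kg: 1, m: 2, s: -3
SI base units of electrical power: kg·m²/s³

The claimed units kg·m²/s³ match the derived units, so the claim is correct.

Answer: Yes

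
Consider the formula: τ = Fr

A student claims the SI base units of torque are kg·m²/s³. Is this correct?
Units of each symbol in τ = Fr:
  F (force): kg·m/s²
  r (lever arm): m

Multiplying the contributions: [kg·m/s²] · [m]
Adding exponents of each base unit: kg: 1, m: 2, s: -2
SI base units of torque: kg·m²/s²

The claimed units kg·m²/s³ (exponents kg: 1, m: 2, s: -3) do not match the derived units kg·m²/s² (exponents kg: 1, m: 2, s: -2), so the claim is incorrect.

Answer: No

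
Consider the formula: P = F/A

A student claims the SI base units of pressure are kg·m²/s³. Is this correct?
Units of each symbol in P = F/A:
  F (force): kg·m/s²
  A (area): m²  → in the denominator, contributes 1/m²

Multiplying the contributions: [kg·m/s²] · [1/m²]
Adding exponents of each base unit: kg: 1, m: -1, s: -2
SI base units of pressure: kg/(m·s²)

The claimed units kg·m²/s³ (exponents kg: 1, m: 2, s: -3) do not match the derived units kg/(m·s²) (exponents kg: 1, m: -1, s: -2), so the claim is incorrect.

Answer: No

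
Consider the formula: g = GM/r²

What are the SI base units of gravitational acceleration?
Units of each symbol in g = GM/r²:
  G (gravitational constant): m³/(kg·s²)
  M (mass): kg
  r (distance): m  → to the power 2 in the denominator, contributes 1/m²

Multiplying the contributions: [m³/(kg·s²)] · [kg] · [1/m²]
Adding exponents of each base unit: m: 1, s: -2
SI base units of gravitational acceleration: m/s²

Answer: m/s²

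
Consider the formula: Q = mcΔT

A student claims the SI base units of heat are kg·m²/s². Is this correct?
Units of each symbol in Q = mcΔT:
  m (mass): kg
  c (specific heat capacity, in J/(kg·K)): m²/(s²·K)
  ΔT (temperature change): K

Multiplying the contributions: [kg] · [m²/(s²·K)] · [K]
Adding exponents of each base unit: kg: 1, m: 2, s: -2
SI base units of heat: kg·m²/s²

The claimed units kg·m²/s² match the derived units, so the claim is correct.

Answer: Yes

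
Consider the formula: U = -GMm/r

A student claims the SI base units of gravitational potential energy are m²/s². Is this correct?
Units of each symbol in U = -GMm/r:
  G (gravitational constant): m³/(kg·s²)
  M (mass): kg
  m (mass): kg
  r (distance): m  → in the denominator, contributes 1/m
  The minus sign does not affect the units.

Multiplying the contributions: [m³/(kg·s²)] · [kg] · [kg] · [1/m]
Adding exponents of each base unit: kg: 1, m: 2, s: -2
SI base units of gravitational potential energy: kg·m²/s²

The claimed units m²/s² (exponents m: 2, s: -2) do not match the derived units kg·m²/s² (exponents kg: 1, m: 2, s: -2), so the claim is incorrect.

Answer: No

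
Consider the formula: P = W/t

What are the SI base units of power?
Units of each symbol in P = W/t:
  W (work): kg·m²/s²
  t (time): s  → in the denominator, contributes 1/s

Multiplying the contributions: [kg·m²/s²] · [1/s]
Adding exponents of each base unit: kg: 1, m: 2, s: -3
SI base units of power: kg·m²/s³

Answer: kg·m²/s³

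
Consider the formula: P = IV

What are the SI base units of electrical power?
Units of each symbol in P = IV:
  I (current): A
  V (voltage, in volts): kg·m²/(s³·A)

Multiplying the contributions: [A] · [kg·m²/(s³·A)]
Adding exponents of each base unit: kg: 1, m: 2, s: -3
SI base units of electrical power: kg·m²/s³

Answer: kg·m²/s³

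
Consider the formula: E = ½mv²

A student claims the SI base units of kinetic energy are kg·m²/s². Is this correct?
Units of each symbol in E = ½mv²:
  m (mass): kg
  v (speed): m/s  → to the power 2, contributes m²/s²
  The factor ½ is dimensionless.

Multiplying the contributions: [kg] · [m²/s²]
Adding exponents of each base unit: kg: 1, m: 2, s: -2
SI base units of kinetic energy: kg·m²/s²

The claimed units kg·m²/s² match the derived units, so the claim is correct.

Answer: Yes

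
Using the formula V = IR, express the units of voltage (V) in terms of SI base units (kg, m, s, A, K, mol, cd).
Units of each symbol in V = IR:
  I (current): A
  R (resistance, in ohms): kg·m²/(s³·A²)

Multiplying the contributions: [A] · [kg·m²/(s³·A²)]
Adding exponents of each base unit: kg: 1, m: 2, s: -3, A: -1
SI base units of voltage: kg·m²/(s³·A)

Answer: kg·m²/(s³·A)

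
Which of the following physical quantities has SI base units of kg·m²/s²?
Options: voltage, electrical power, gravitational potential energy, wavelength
Checking the SI base units of each option:
  voltage (V = IR): kg·m²/(s³·A)  ✗
  electrical power (P = IV): kg·m²/s³  ✗
  gravitational potential energy (U = -GMm/r): kg·m²/s²  ✓ matches
  wavelength (λ = v/f): m  ✗

Only gravitational potential energy has units kg·m²/s².

Answer: gravitational potential energy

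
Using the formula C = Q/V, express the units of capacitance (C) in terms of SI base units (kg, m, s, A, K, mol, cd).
Units of each symbol in C = Q/V:
  Q (charge, in coulombs): s·A
  V (voltage, in volts): kg·m²/(s³·A)  → in the denominator, contributes s³·A/(kg·m²)

Multiplying the contributions: [s·A] · [s³·A/(kg·m²)]
Adding exponents of each base unit: kg: -1, m: -2, s: 4, A: 2
SI base units of capacitance: s⁴·A²/(kg·m²)

Answer: s⁴·A²/(kg·m²)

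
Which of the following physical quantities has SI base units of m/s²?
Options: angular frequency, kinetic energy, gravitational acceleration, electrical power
Checking the SI base units of each option:
  angular frequency (ω = 2πf): 1/s  ✗
  kinetic energy (E = ½mv²): kg·m²/s²  ✗
  gravitational acceleration (g = GM/r²): m/s²  ✓ matches
  electrical power (P = IV): kg·m²/s³  ✗

Only gravitational acceleration has units m/s².

Answer: gravitational acceleration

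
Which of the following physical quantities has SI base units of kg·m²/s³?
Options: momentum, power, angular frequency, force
Checking the SI base units of each option:
  momentum (p = mv): kg·m/s  ✗
  power (P = W/t): kg·m²/s³  ✓ matches
  angular frequency (ω = 2πf): 1/s  ✗
  force (F = ma): kg·m/s²  ✗

Only power has units kg·m²/s³.

Answer: power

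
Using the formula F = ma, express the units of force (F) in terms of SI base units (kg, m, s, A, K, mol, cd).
Units of each symbol in F = ma:
  m (mass): kg
  a (acceleration): m/s²

Multiplying the contributions: [kg] · [m/s²]
Adding exponents of each base unit: kg: 1, m: 1, s: -2
SI base units of force: kg·m/s²

Answer: kg·m/s²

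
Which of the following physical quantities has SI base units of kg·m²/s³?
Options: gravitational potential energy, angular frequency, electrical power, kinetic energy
Checking the SI base units of each option:
  gravitational potential energy (U = -GMm/r): kg·m²/s²  ✗
  angular frequency (ω = 2πf): 1/s  ✗
  electrical power (P = IV): kg·m²/s³  ✓ matches
  kinetic energy (E = ½mv²): kg·m²/s²  ✗

Only electrical power has units kg·m²/s³.

Answer: electrical power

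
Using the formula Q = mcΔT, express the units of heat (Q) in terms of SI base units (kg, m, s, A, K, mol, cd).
Units of each symbol in Q = mcΔT:
  m (mass): kg
  c (specific heat capacity, in J/(kg·K)): m²/(s²·K)
  ΔT (temperature change): K

Multiplying the contributions: [kg] · [m²/(s²·K)] · [K]
Adding exponents of each base unit: kg: 1, m: 2, s: -2
SI base units of heat: kg·m²/s²

Answer: kg·m²/s²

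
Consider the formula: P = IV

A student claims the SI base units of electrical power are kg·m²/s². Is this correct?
Units of each symbol in P = IV:
  I (current): A
  V (voltage, in volts): kg·m²/(s³·A)

Multiplying the contributions: [A] · [kg·m²/(s³·A)]
Adding exponents of each base unit: kg: 1, m: 2, s: -3
SI base units of electrical power: kg·m²/s³

The claimed units kg·m²/s² (exponents kg: 1, m: 2, s: -2) do not match the derived units kg·m²/s³ (exponents kg: 1, m: 2, s: -3), so the claim is incorrect.

Answer: No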